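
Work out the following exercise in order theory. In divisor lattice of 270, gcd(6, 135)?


Meet=gcd.
gcd(6,135)=3


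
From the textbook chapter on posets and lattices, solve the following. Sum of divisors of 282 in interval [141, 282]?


Interval [141,282] in divisors of 282: [141, 282]
Sum = 423


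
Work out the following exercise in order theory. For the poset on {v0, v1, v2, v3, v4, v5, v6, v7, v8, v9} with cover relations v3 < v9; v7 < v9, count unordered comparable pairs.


A comparable pair {a,b} has a < b or b < a in the order.
Count unordered pairs where one element is strictly below the other.
Examples: {v3,v9}, {v7,v9}
Total comparable pairs: 2


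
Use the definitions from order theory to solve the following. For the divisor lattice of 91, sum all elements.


sigma(n) = sum of divisors.
Divisors of 91: [1, 7, 13, 91]
Sum = 112


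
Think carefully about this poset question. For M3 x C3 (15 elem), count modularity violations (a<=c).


Modular law: if a <= c then a v (b ^ c) = (a v b) ^ c.
Check all triples (a,b,c) with a <= c among 15 elements.
This lattice is modular (diamonds M_m and their chain-products are modular).
Total violating triples: 0


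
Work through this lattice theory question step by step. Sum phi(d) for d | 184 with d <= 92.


Divisors of 184 up to 92: [1, 2, 4, 8, 23, 46, 92]
phi values: [1, 1, 2, 4, 22, 22, 44]
Sum = 96


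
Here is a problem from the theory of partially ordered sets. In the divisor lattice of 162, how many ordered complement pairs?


Complement pair (a,b): a meet b = bottom, a join b = top.
Here: gcd(a,b)=1 and lcm(a,b)=162, i.e. a*b=162 with a,b coprime.
Pairs found: (1,162), (2,81), (81,2), (162,1)
Total ordered pairs: 4


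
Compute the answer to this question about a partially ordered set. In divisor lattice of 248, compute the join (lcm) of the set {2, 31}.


In a divisor lattice, join = lcm (least common multiple).
Compute lcm iteratively: start with first element, then lcm(current, next).
Elements: [2, 31]
lcm(2,31) = 62
Final lcm = 62


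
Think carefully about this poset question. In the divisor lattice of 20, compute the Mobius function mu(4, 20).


In a divisor lattice, mu(a,b) = mu(b/a) where mu is the classical Mobius function.
b/a = 20/4 = 5
Prime factorization of 5: primes [5]
5 is squarefree with 1 prime factor(s), so mu(5) = (-1)^1 = -1


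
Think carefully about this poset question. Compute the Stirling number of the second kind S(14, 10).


S(n,k) = k*S(n-1,k) + S(n-1,k-1).
S(13,10) = 39325, S(13,9) = 359502
S(14,10) = 10*39325 + 359502 = 393250 + 359502
S(14,10) = 752752


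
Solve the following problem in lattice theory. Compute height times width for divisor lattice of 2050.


Height = length of longest chain minus 1; width = size of largest antichain.
A maximum chain: 1 | 41 | 205 | 1025 | 2050  (height 4).
A maximum antichain: {10, 25, 82, 205}  (width 4).
Product = 4 * 4 = 16


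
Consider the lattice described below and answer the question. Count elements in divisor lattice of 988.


Divisors of 988: [1, 2, 4, 13, 19, 26, 38, 52, 76, 247, 494, 988]
Count: 12


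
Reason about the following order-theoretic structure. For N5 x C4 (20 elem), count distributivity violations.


Distributive law: a ^ (b v c) = (a ^ b) v (a ^ c).
Check all 20^3 = 8000 ordered triples (a,b,c).
  e.g. a=(b,0), b=(a,0), c=(c,0): lhs=(b,0) != rhs=(a,0)
  e.g. a=(b,0), b=(a,0), c=(c,1): lhs=(b,0) != rhs=(a,0)
Total violating triples: 128


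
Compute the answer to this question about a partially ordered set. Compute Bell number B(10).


B(n) = number of set partitions of an n-element set.
B(n) satisfies the recurrence: B(n+1) = sum_k C(n,k)*B(k).
B(10) = 115975


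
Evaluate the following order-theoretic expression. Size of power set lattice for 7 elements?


Power set = 2^n.
2^7 = 128


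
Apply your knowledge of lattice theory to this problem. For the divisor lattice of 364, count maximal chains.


A maximal chain goes from the minimum element to a maximal element via cover relations.
Counting all min-to-max paths in the cover graph.
Total maximal chains: 12


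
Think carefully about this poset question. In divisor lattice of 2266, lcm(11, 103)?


Join=lcm.
gcd(11,103)=1
lcm=1133


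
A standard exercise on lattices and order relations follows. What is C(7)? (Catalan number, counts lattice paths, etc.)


C(n) = C(2n, n) / (n+1).
C(14, 7) = 3432
C(7) = 3432 / 8 = 429


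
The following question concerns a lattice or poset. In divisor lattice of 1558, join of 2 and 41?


In a divisor lattice, join = lcm (least common multiple).
gcd(2,41) = 1
lcm(2,41) = 2*41/gcd = 82/1 = 82


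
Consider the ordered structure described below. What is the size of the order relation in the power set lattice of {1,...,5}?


The order relation is {(a,b) : a <= b}, reflexive so it includes (a,a).
Examples: ({},{}), ({},{1,2}), ({},{1,2,3}), ({},{1,2,3,4}), ({},{1,2,3,4,5}), ...
Total ordered pairs: 243


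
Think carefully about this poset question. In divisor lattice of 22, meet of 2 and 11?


In a divisor lattice, meet = gcd (greatest common divisor).
By Euclidean algorithm or factoring: gcd(2,11) = 1


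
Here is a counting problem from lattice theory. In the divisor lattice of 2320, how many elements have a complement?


An element a is complemented if some b has a meet b = bottom, a join b = top.
a is complemented iff gcd(a, n/a)=1, i.e. a is a unitary divisor of 2320.
Complemented elements: 1, 5, 16, 29, 80, 145, ... (2 more)
Count: 8


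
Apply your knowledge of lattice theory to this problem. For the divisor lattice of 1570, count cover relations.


A cover relation a -< b holds when a < b with no c strictly between.
Cover relations:
  1 -< 2
  1 -< 5
  1 -< 157
  2 -< 10
  2 -< 314
  5 -< 10
  5 -< 785
  10 -< 1570
  ...4 more
Total: 12


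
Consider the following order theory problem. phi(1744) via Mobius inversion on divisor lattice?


phi(n) = n * prod_{p|n} (1 - 1/p).
Prime divisors of 1744: [2, 109]
phi(1744) = 1744 * (1 - 1/2) * (1 - 1/109)
phi(1744) = 864


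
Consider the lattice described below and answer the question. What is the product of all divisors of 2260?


Divisors of 2260: [1, 2, 4, 5, 10, 20, 113, 226, 452, 565, 1130, 2260]
Product = n^(d(n)/2) = 2260^(12/2)
Product = 133244912166976000000


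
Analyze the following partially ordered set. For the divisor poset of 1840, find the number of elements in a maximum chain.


A chain is a totally ordered subset; we count the number of elements in a maximum chain.
Compute, for each element x, the size of the longest chain ending at x:
  1: 1
  2: 2
  5: 2
  23: 2
  4: 3
  8: 4
  ...
A maximum chain: 1 < 2 < 4 < 8 < 16 < 80 < 1840
Number of elements in the longest chain: 7


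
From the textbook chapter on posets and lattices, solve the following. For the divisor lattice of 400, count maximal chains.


A maximal chain goes from the minimum element to a maximal element via cover relations.
Counting all min-to-max paths in the cover graph.
Total maximal chains: 15


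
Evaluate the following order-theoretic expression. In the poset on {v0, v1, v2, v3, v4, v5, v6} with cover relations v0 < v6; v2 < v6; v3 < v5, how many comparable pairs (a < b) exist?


A comparable pair {a,b} has a < b or b < a in the order.
Count unordered pairs where one element is strictly below the other.
Examples: {v0,v6}, {v2,v6}, {v3,v5}
Total comparable pairs: 3


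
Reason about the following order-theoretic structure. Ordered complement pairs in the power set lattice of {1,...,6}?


Complement pair (a,b): a meet b = bottom, a join b = top.
Here: A intersect B = {} and A union B = {1,...,6}.
Pairs found: ({},{1,2,3,4,5,6}), ({1},{2,3,4,5,6}), ({2},{1,3,4,5,6}), ({3},{1,2,4,5,6}), ... (60 more)
Total ordered pairs: 64


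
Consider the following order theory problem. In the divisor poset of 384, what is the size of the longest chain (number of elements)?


A chain is a totally ordered subset; we count the number of elements in a maximum chain.
Compute, for each element x, the size of the longest chain ending at x:
  1: 1
  2: 2
  3: 2
  4: 3
  6: 3
  8: 4
  ...
A maximum chain: 1 < 2 < 4 < 8 < 16 < 32 < 64 < 128 < 384
Number of elements in the longest chain: 9


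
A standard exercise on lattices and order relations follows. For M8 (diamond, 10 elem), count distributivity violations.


Distributive law: a ^ (b v c) = (a ^ b) v (a ^ c).
Check all 10^3 = 1000 ordered triples (a,b,c).
  e.g. a=a1, b=a2, c=a3: lhs=a1 != rhs=0
  e.g. a=a1, b=a2, c=a4: lhs=a1 != rhs=0
Total violating triples: 336


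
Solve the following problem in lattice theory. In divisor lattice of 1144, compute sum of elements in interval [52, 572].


Interval [52,572] in divisors of 1144: [52, 572]
Sum = 624


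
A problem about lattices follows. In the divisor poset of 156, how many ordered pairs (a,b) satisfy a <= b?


The order relation is {(a,b) : a <= b}, reflexive so it includes (a,a).
Examples: (1,1), (1,12), (1,13), (1,156), (1,2), ...
Total ordered pairs: 54


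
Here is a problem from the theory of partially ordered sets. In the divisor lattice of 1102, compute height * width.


Height = length of longest chain minus 1; width = size of largest antichain.
A maximum chain: 1 | 29 | 551 | 1102  (height 3).
A maximum antichain: {2, 19, 29}  (width 3).
Product = 3 * 3 = 9


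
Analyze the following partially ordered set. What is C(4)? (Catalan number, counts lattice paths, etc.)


C(n) = C(2n, n) / (n+1).
C(8, 4) = 70
C(4) = 70 / 5 = 14


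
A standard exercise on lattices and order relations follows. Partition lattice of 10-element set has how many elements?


B(n) = number of set partitions of an n-element set.
B(n) satisfies the recurrence: B(n+1) = sum_k C(n,k)*B(k).
B(10) = 115975


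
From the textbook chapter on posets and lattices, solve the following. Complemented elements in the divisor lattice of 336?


An element a is complemented if some b has a meet b = bottom, a join b = top.
a is complemented iff gcd(a, n/a)=1, i.e. a is a unitary divisor of 336.
Complemented elements: 1, 3, 7, 16, 21, 48, ... (2 more)
Count: 8


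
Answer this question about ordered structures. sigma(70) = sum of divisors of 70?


sigma(n) = sum of divisors.
Divisors of 70: [1, 2, 5, 7, 10, 14, 35, 70]
Sum = 144


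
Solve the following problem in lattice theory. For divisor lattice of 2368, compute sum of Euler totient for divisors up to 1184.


Divisors of 2368 up to 1184: [1, 2, 4, 8, 16, 32, 37, 64, 74, 148, 296, 592, 1184]
phi values: [1, 1, 2, 4, 8, 16, 36, 32, 36, 72, 144, 288, 576]
Sum = 1216


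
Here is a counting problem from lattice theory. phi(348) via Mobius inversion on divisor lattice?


phi(n) = n * prod_{p|n} (1 - 1/p).
Prime divisors of 348: [2, 3, 29]
phi(348) = 348 * (1 - 1/2) * (1 - 1/3) * (1 - 1/29)
phi(348) = 112


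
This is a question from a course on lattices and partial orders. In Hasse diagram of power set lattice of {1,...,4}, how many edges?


A cover relation a -< b holds when a < b with no c strictly between.
Cover relations:
  {} -< {1}
  {} -< {2}
  {} -< {3}
  {} -< {4}
  {1} -< {1,2}
  {1} -< {1,3}
  {1} -< {1,4}
  {2} -< {1,2}
  ...24 more
Total: 32


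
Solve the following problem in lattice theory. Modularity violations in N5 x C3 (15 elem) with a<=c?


Modular law: if a <= c then a v (b ^ c) = (a v b) ^ c.
Check all triples (a,b,c) with a <= c among 15 elements.
  e.g. a=(a,0), b=(c,0), c=(b,0): lhs=(a,0) != rhs=(b,0)
  e.g. a=(a,0), b=(c,1), c=(b,0): lhs=(a,0) != rhs=(b,0)
Total violating triples: 18


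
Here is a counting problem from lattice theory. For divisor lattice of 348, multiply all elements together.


Divisors of 348: [1, 2, 3, 4, 6, 12, 29, 58, 87, 116, 174, 348]
Product = n^(d(n)/2) = 348^(12/2)
Product = 1776132919332864


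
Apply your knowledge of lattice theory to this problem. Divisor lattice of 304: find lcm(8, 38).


In a divisor lattice, join = lcm (least common multiple).
gcd(8,38) = 2
lcm(8,38) = 8*38/gcd = 304/2 = 152


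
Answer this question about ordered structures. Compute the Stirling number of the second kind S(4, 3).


S(n,k) = k*S(n-1,k) + S(n-1,k-1).
S(3,3) = 1, S(3,2) = 3
S(4,3) = 3*1 + 3 = 3 + 3
S(4,3) = 6


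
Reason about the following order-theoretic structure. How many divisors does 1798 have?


Divisors of 1798: [1, 2, 29, 31, 58, 62, 899, 1798]
Count: 8


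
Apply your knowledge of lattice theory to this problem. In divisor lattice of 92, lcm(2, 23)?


Join=lcm.
gcd(2,23)=1
lcm=46


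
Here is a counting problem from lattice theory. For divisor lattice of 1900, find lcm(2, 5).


In a divisor lattice, join = lcm (least common multiple).
Compute lcm iteratively: start with first element, then lcm(current, next).
Elements: [2, 5]
lcm(2,5) = 10
Final lcm = 10


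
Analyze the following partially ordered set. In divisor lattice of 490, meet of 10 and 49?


In a divisor lattice, meet = gcd (greatest common divisor).
By Euclidean algorithm or factoring: gcd(10,49) = 1


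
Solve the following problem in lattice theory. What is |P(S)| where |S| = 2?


Power set = 2^n.
2^2 = 4


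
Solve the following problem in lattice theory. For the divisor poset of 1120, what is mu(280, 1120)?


In a divisor lattice, mu(a,b) = mu(b/a) where mu is the classical Mobius function.
b/a = 1120/280 = 4
Prime factorization of 4: primes [2]
4 is not squarefree, so mu(4) = 0


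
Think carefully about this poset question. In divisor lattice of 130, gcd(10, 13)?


Meet=gcd.
gcd(10,13)=1


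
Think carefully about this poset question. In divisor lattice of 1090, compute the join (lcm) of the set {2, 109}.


In a divisor lattice, join = lcm (least common multiple).
Compute lcm iteratively: start with first element, then lcm(current, next).
Elements: [2, 109]
lcm(2,109) = 218
Final lcm = 218


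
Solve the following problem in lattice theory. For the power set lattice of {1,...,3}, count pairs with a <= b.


The order relation is {(a,b) : a <= b}, reflexive so it includes (a,a).
Examples: ({},{}), ({},{1,2}), ({},{1,2,3}), ({},{1,3}), ({},{1}), ...
Total ordered pairs: 27


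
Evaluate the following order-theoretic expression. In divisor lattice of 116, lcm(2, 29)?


Join=lcm.
gcd(2,29)=1
lcm=58


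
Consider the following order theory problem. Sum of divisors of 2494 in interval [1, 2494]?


Interval [1,2494] in divisors of 2494: [1, 2, 29, 43, 58, 86, 1247, 2494]
Sum = 3960


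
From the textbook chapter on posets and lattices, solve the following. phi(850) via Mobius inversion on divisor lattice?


phi(n) = n * prod_{p|n} (1 - 1/p).
Prime divisors of 850: [2, 5, 17]
phi(850) = 850 * (1 - 1/2) * (1 - 1/5) * (1 - 1/17)
phi(850) = 320


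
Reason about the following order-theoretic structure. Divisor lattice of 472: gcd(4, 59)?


Meet=gcd.
gcd(4,59)=1


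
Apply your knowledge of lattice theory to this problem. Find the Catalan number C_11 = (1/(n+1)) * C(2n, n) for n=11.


C(n) = C(2n, n) / (n+1).
C(22, 11) = 705432
C(11) = 705432 / 12 = 58786


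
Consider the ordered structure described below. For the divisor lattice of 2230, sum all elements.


sigma(n) = sum of divisors.
Divisors of 2230: [1, 2, 5, 10, 223, 446, 1115, 2230]
Sum = 4032


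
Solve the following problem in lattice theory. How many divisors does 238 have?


Divisors of 238: [1, 2, 7, 14, 17, 34, 119, 238]
Count: 8


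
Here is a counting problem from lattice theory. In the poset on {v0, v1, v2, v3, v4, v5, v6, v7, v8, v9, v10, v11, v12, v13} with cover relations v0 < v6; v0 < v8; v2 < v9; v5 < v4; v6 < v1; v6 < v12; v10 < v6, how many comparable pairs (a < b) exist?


A comparable pair {a,b} has a < b or b < a in the order.
Count unordered pairs where one element is strictly below the other.
Examples: {v0,v1}, {v0,v6}, {v0,v8}, {v0,v12}, ...
Total comparable pairs: 11


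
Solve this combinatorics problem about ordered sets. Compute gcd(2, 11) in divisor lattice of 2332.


In a divisor lattice, meet = gcd (greatest common divisor).
By Euclidean algorithm or factoring: gcd(2,11) = 1


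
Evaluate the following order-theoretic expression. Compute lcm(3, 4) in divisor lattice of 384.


In a divisor lattice, join = lcm (least common multiple).
gcd(3,4) = 1
lcm(3,4) = 3*4/gcd = 12/1 = 12


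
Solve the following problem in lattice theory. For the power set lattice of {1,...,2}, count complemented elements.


An element a is complemented if some b has a meet b = bottom, a join b = top.
every subset A has complement S\A, so all elements are complemented.
Complemented elements: {}, {1}, {2}, {1,2}
Count: 4


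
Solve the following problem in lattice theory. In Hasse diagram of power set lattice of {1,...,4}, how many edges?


A cover relation a -< b holds when a < b with no c strictly between.
Cover relations:
  {} -< {1}
  {} -< {2}
  {} -< {3}
  {} -< {4}
  {1} -< {1,2}
  {1} -< {1,3}
  {1} -< {1,4}
  {2} -< {1,2}
  ...24 more
Total: 32


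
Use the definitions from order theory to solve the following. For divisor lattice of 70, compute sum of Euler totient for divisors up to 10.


Divisors of 70 up to 10: [1, 2, 5, 7, 10]
phi values: [1, 1, 4, 6, 4]
Sum = 16


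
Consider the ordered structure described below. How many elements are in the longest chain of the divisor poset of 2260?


A chain is a totally ordered subset; we count the number of elements in a maximum chain.
Compute, for each element x, the size of the longest chain ending at x:
  1: 1
  2: 2
  5: 2
  113: 2
  4: 3
  10: 3
  ...
A maximum chain: 1 < 2 < 4 < 20 < 2260
Number of elements in the longest chain: 5


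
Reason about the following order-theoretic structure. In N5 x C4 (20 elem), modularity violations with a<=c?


Modular law: if a <= c then a v (b ^ c) = (a v b) ^ c.
Check all triples (a,b,c) with a <= c among 20 elements.
  e.g. a=(a,0), b=(c,0), c=(b,0): lhs=(a,0) != rhs=(b,0)
  e.g. a=(a,0), b=(c,1), c=(b,0): lhs=(a,0) != rhs=(b,0)
Total violating triples: 40


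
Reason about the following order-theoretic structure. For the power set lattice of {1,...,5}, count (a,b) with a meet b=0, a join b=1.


Complement pair (a,b): a meet b = bottom, a join b = top.
Here: A intersect B = {} and A union B = {1,...,5}.
Pairs found: ({},{1,2,3,4,5}), ({1},{2,3,4,5}), ({2},{1,3,4,5}), ({3},{1,2,4,5}), ... (28 more)
Total ordered pairs: 32


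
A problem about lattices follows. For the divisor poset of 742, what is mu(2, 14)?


In a divisor lattice, mu(a,b) = mu(b/a) where mu is the classical Mobius function.
b/a = 14/2 = 7
Prime factorization of 7: primes [7]
7 is squarefree with 1 prime factor(s), so mu(7) = (-1)^1 = -1


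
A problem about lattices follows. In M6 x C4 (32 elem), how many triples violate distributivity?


Distributive law: a ^ (b v c) = (a ^ b) v (a ^ c).
Check all 32^3 = 32768 ordered triples (a,b,c).
  e.g. a=(a1,0), b=(a2,0), c=(a3,0): lhs=(a1,0) != rhs=(0,0)
  e.g. a=(a1,0), b=(a2,0), c=(a3,1): lhs=(a1,0) != rhs=(0,0)
Total violating triples: 7680


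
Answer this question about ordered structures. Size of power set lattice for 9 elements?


Power set = 2^n.
2^9 = 512


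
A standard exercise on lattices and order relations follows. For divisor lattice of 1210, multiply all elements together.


Divisors of 1210: [1, 2, 5, 10, 11, 22, 55, 110, 121, 242, 605, 1210]
Product = n^(d(n)/2) = 1210^(12/2)
Product = 3138428376721000000


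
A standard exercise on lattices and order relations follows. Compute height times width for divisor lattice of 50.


Height = length of longest chain minus 1; width = size of largest antichain.
A maximum chain: 1 | 5 | 25 | 50  (height 3).
A maximum antichain: {2, 5}  (width 2).
Product = 3 * 2 = 6


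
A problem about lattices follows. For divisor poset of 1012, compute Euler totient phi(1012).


phi(n) = n * prod_{p|n} (1 - 1/p).
Prime divisors of 1012: [2, 11, 23]
phi(1012) = 1012 * (1 - 1/2) * (1 - 1/11) * (1 - 1/23)
phi(1012) = 440


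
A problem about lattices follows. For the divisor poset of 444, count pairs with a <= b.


The order relation is {(a,b) : a <= b}, reflexive so it includes (a,a).
Examples: (1,1), (1,111), (1,12), (1,148), (1,2), ...
Total ordered pairs: 54


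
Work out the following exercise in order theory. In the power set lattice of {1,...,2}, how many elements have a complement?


An element a is complemented if some b has a meet b = bottom, a join b = top.
every subset A has complement S\A, so all elements are complemented.
Complemented elements: {}, {1}, {2}, {1,2}
Count: 4


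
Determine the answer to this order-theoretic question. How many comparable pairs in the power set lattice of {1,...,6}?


A comparable pair {a,b} has a < b or b < a in the order.
Count unordered pairs where one element is strictly below the other.
Examples: {{},{1}}, {{},{2}}, {{},{3}}, {{},{4}}, ...
Total comparable pairs: 665


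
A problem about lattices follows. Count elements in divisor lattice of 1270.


Divisors of 1270: [1, 2, 5, 10, 127, 254, 635, 1270]
Count: 8


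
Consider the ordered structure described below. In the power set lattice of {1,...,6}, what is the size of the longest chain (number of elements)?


A chain is a totally ordered subset; we count the number of elements in a maximum chain.
Compute, for each element x, the size of the longest chain ending at x:
  {}: 1
  {1}: 2
  {2}: 2
  {3}: 2
  {4}: 2
  {5}: 2
  ...
A maximum chain: {} < {1} < {1,2} < {1,2,3} < {1,2,3,4} < {1,2,3,4,5} < {1,2,3,4,5,6}
Number of elements in the longest chain: 7


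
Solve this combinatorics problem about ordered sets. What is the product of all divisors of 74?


Divisors of 74: [1, 2, 37, 74]
Product = n^(d(n)/2) = 74^(4/2)
Product = 5476


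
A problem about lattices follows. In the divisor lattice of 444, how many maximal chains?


A maximal chain goes from the minimum element to a maximal element via cover relations.
Counting all min-to-max paths in the cover graph.
Total maximal chains: 12


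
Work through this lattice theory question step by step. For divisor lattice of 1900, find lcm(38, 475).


In a divisor lattice, join = lcm (least common multiple).
Compute lcm iteratively: start with first element, then lcm(current, next).
Elements: [38, 475]
lcm(38,475) = 950
Final lcm = 950


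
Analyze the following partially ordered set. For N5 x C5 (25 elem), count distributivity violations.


Distributive law: a ^ (b v c) = (a ^ b) v (a ^ c).
Check all 25^3 = 15625 ordered triples (a,b,c).
  e.g. a=(b,0), b=(a,0), c=(c,0): lhs=(b,0) != rhs=(a,0)
  e.g. a=(b,0), b=(a,0), c=(c,1): lhs=(b,0) != rhs=(a,0)
Total violating triples: 250


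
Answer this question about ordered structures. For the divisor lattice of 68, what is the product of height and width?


Height = length of longest chain minus 1; width = size of largest antichain.
A maximum chain: 1 | 17 | 34 | 68  (height 3).
A maximum antichain: {2, 17}  (width 2).
Product = 3 * 2 = 6


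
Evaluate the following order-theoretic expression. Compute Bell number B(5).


B(n) = number of set partitions of an n-element set.
B(n) satisfies the recurrence: B(n+1) = sum_k C(n,k)*B(k).
B(5) = 52


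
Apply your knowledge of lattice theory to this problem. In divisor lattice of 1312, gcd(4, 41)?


Meet=gcd.
gcd(4,41)=1


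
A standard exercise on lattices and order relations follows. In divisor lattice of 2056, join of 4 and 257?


In a divisor lattice, join = lcm (least common multiple).
gcd(4,257) = 1
lcm(4,257) = 4*257/gcd = 1028/1 = 1028


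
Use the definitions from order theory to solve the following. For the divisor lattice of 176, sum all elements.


sigma(n) = sum of divisors.
Divisors of 176: [1, 2, 4, 8, 11, 16, 22, 44, 88, 176]
Sum = 372


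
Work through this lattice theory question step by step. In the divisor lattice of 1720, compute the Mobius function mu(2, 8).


In a divisor lattice, mu(a,b) = mu(b/a) where mu is the classical Mobius function.
b/a = 8/2 = 4
Prime factorization of 4: primes [2]
4 is not squarefree, so mu(4) = 0


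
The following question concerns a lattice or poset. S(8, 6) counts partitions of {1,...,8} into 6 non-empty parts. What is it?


S(n,k) = k*S(n-1,k) + S(n-1,k-1).
S(7,6) = 21, S(7,5) = 140
S(8,6) = 6*21 + 140 = 126 + 140
S(8,6) = 266


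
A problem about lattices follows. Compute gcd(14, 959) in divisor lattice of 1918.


In a divisor lattice, meet = gcd (greatest common divisor).
By Euclidean algorithm or factoring: gcd(14,959) = 7


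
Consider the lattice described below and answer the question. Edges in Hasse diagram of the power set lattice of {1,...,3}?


A cover relation a -< b holds when a < b with no c strictly between.
Cover relations:
  {} -< {1}
  {} -< {2}
  {} -< {3}
  {1} -< {1,2}
  {1} -< {1,3}
  {2} -< {1,2}
  {2} -< {2,3}
  {3} -< {1,3}
  ...4 more
Total: 12


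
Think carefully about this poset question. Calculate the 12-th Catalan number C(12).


C(n) = C(2n, n) / (n+1).
C(24, 12) = 2704156
C(12) = 2704156 / 13 = 208012


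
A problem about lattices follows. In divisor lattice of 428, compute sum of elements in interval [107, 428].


Interval [107,428] in divisors of 428: [107, 214, 428]
Sum = 749


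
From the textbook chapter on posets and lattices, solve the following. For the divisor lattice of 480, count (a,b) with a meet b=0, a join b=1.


Complement pair (a,b): a meet b = bottom, a join b = top.
Here: gcd(a,b)=1 and lcm(a,b)=480, i.e. a*b=480 with a,b coprime.
Pairs found: (1,480), (3,160), (5,96), (15,32), ... (4 more)
Total ordered pairs: 8


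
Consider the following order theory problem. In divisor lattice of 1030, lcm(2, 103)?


Join=lcm.
gcd(2,103)=1
lcm=206


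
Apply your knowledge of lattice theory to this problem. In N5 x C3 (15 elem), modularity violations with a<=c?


Modular law: if a <= c then a v (b ^ c) = (a v b) ^ c.
Check all triples (a,b,c) with a <= c among 15 elements.
  e.g. a=(a,0), b=(c,0), c=(b,0): lhs=(a,0) != rhs=(b,0)
  e.g. a=(a,0), b=(c,1), c=(b,0): lhs=(a,0) != rhs=(b,0)
Total violating triples: 18


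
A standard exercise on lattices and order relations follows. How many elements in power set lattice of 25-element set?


Power set = 2^n.
2^25 = 33554432


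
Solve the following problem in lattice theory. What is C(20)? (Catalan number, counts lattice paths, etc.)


C(n) = C(2n, n) / (n+1).
C(40, 20) = 137846528820
C(20) = 137846528820 / 21 = 6564120420


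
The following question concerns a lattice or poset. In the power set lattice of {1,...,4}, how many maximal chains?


A maximal chain goes from the minimum element to a maximal element via cover relations.
Counting all min-to-max paths in the cover graph.
Total maximal chains: 24


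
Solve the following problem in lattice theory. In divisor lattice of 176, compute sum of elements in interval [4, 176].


Interval [4,176] in divisors of 176: [4, 8, 16, 44, 88, 176]
Sum = 336


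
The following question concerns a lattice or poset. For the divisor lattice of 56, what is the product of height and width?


Height = length of longest chain minus 1; width = size of largest antichain.
A maximum chain: 1 | 7 | 14 | 28 | 56  (height 4).
A maximum antichain: {2, 7}  (width 2).
Product = 4 * 2 = 8


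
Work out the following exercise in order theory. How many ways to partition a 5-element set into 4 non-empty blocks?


S(n,k) = k*S(n-1,k) + S(n-1,k-1).
S(4,4) = 1, S(4,3) = 6
S(5,4) = 4*1 + 6 = 4 + 6
S(5,4) = 10


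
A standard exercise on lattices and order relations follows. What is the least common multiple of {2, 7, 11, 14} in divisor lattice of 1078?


In a divisor lattice, join = lcm (least common multiple).
Compute lcm iteratively: start with first element, then lcm(current, next).
Elements: [2, 7, 11, 14]
lcm(2,7) = 14
lcm(14,11) = 154
lcm(154,14) = 154
Final lcm = 154


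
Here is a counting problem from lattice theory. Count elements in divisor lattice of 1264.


Divisors of 1264: [1, 2, 4, 8, 16, 79, 158, 316, 632, 1264]
Count: 10


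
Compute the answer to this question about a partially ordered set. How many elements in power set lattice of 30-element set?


Power set = 2^n.
2^30 = 1073741824


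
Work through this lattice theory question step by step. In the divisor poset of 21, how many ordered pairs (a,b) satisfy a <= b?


The order relation is {(a,b) : a <= b}, reflexive so it includes (a,a).
Examples: (1,1), (1,21), (1,3), (1,7), (21,21), ...
Total ordered pairs: 9


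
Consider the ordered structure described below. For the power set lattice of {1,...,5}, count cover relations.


A cover relation a -< b holds when a < b with no c strictly between.
Cover relations:
  {} -< {1}
  {} -< {2}
  {} -< {3}
  {} -< {4}
  {} -< {5}
  {1} -< {1,2}
  {1} -< {1,3}
  {1} -< {1,4}
  ...72 more
Total: 80


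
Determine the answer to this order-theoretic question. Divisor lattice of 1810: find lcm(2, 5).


In a divisor lattice, join = lcm (least common multiple).
gcd(2,5) = 1
lcm(2,5) = 2*5/gcd = 10/1 = 10


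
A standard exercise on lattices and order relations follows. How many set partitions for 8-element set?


B(n) = number of set partitions of an n-element set.
B(n) satisfies the recurrence: B(n+1) = sum_k C(n,k)*B(k).
B(8) = 4140


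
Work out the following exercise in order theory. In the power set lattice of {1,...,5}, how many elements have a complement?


An element a is complemented if some b has a meet b = bottom, a join b = top.
every subset A has complement S\A, so all elements are complemented.
Complemented elements: {}, {1}, {2}, {3}, {4}, {5}, ... (26 more)
Count: 32


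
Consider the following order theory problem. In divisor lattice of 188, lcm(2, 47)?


Join=lcm.
gcd(2,47)=1
lcm=94


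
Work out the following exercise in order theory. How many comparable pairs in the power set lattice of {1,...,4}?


A comparable pair {a,b} has a < b or b < a in the order.
Count unordered pairs where one element is strictly below the other.
Examples: {{},{1}}, {{},{2}}, {{},{3}}, {{},{4}}, ...
Total comparable pairs: 65


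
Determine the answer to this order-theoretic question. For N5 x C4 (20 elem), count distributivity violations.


Distributive law: a ^ (b v c) = (a ^ b) v (a ^ c).
Check all 20^3 = 8000 ordered triples (a,b,c).
  e.g. a=(b,0), b=(a,0), c=(c,0): lhs=(b,0) != rhs=(a,0)
  e.g. a=(b,0), b=(a,0), c=(c,1): lhs=(b,0) != rhs=(a,0)
Total violating triples: 128


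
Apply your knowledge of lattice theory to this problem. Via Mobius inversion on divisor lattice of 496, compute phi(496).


phi(n) = n * prod_{p|n} (1 - 1/p).
Prime divisors of 496: [2, 31]
phi(496) = 496 * (1 - 1/2) * (1 - 1/31)
phi(496) = 240


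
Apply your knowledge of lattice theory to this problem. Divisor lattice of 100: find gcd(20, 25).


In a divisor lattice, meet = gcd (greatest common divisor).
By Euclidean algorithm or factoring: gcd(20,25) = 5


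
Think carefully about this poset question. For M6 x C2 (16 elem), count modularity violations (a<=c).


Modular law: if a <= c then a v (b ^ c) = (a v b) ^ c.
Check all triples (a,b,c) with a <= c among 16 elements.
This lattice is modular (diamonds M_m and their chain-products are modular).
Total violating triples: 0


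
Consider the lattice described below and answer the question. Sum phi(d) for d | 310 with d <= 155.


Divisors of 310 up to 155: [1, 2, 5, 10, 31, 62, 155]
phi values: [1, 1, 4, 4, 30, 30, 120]
Sum = 190


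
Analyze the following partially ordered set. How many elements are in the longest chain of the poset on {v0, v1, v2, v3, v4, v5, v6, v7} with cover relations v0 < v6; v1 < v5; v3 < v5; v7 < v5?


A chain is a totally ordered subset; we count the number of elements in a maximum chain.
Compute, for each element x, the size of the longest chain ending at x:
  v0: 1
  v1: 1
  v2: 1
  v3: 1
  v4: 1
  v7: 1
  ...
A maximum chain: v1 < v5
Number of elements in the longest chain: 2


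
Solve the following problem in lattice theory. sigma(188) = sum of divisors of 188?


sigma(n) = sum of divisors.
Divisors of 188: [1, 2, 4, 47, 94, 188]
Sum = 336


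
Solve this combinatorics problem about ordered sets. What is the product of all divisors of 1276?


Divisors of 1276: [1, 2, 4, 11, 22, 29, 44, 58, 116, 319, 638, 1276]
Product = n^(d(n)/2) = 1276^(12/2)
Product = 4316224706044235776


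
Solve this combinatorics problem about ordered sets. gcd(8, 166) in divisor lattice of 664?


Meet=gcd.
gcd(8,166)=2


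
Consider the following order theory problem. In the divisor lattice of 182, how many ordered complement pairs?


Complement pair (a,b): a meet b = bottom, a join b = top.
Here: gcd(a,b)=1 and lcm(a,b)=182, i.e. a*b=182 with a,b coprime.
Pairs found: (1,182), (2,91), (7,26), (13,14), ... (4 more)
Total ordered pairs: 8


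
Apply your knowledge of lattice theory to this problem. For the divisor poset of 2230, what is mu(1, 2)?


In a divisor lattice, mu(a,b) = mu(b/a) where mu is the classical Mobius function.
b/a = 2/1 = 2
Prime factorization of 2: primes [2]
2 is squarefree with 1 prime factor(s), so mu(2) = (-1)^1 = -1


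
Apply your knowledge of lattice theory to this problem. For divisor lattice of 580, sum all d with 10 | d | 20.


Interval [10,20] in divisors of 580: [10, 20]
Sum = 30


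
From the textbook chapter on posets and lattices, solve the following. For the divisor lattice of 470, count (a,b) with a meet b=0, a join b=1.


Complement pair (a,b): a meet b = bottom, a join b = top.
Here: gcd(a,b)=1 and lcm(a,b)=470, i.e. a*b=470 with a,b coprime.
Pairs found: (1,470), (2,235), (5,94), (10,47), ... (4 more)
Total ordered pairs: 8


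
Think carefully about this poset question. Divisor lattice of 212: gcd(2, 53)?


Meet=gcd.
gcd(2,53)=1


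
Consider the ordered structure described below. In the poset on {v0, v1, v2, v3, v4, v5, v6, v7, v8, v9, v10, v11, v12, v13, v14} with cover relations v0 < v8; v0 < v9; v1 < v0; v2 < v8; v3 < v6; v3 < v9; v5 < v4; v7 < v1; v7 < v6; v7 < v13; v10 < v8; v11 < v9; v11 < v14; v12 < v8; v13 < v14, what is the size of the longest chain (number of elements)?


A chain is a totally ordered subset; we count the number of elements in a maximum chain.
Compute, for each element x, the size of the longest chain ending at x:
  v2: 1
  v3: 1
  v5: 1
  v7: 1
  v10: 1
  v11: 1
  ...
A maximum chain: v7 < v1 < v0 < v8
Number of elements in the longest chain: 4


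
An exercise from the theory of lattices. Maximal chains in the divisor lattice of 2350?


A maximal chain goes from the minimum element to a maximal element via cover relations.
Counting all min-to-max paths in the cover graph.
Total maximal chains: 12


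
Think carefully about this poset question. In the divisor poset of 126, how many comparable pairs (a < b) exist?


A comparable pair {a,b} has a < b or b < a in the order.
Count unordered pairs where one element is strictly below the other.
Examples: {1,2}, {1,3}, {1,6}, {1,7}, ...
Total comparable pairs: 42


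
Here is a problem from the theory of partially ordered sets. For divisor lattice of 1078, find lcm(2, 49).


In a divisor lattice, join = lcm (least common multiple).
Compute lcm iteratively: start with first element, then lcm(current, next).
Elements: [2, 49]
lcm(2,49) = 98
Final lcm = 98


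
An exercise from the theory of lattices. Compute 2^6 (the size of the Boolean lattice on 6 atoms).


Power set = 2^n.
2^6 = 64


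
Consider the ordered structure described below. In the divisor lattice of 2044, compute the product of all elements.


Divisors of 2044: [1, 2, 4, 7, 14, 28, 73, 146, 292, 511, 1022, 2044]
Product = n^(d(n)/2) = 2044^(12/2)
Product = 72926496312011001856


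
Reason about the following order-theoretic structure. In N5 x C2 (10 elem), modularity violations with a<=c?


Modular law: if a <= c then a v (b ^ c) = (a v b) ^ c.
Check all triples (a,b,c) with a <= c among 10 elements.
  e.g. a=(a,0), b=(c,0), c=(b,0): lhs=(a,0) != rhs=(b,0)
  e.g. a=(a,0), b=(c,1), c=(b,0): lhs=(a,0) != rhs=(b,0)
Total violating triples: 6


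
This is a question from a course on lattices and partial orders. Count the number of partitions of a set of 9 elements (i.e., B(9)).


B(n) = number of set partitions of an n-element set.
B(n) satisfies the recurrence: B(n+1) = sum_k C(n,k)*B(k).
B(9) = 21147


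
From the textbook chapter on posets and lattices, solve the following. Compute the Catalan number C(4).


C(n) = C(2n, n) / (n+1).
C(8, 4) = 70
C(4) = 70 / 5 = 14


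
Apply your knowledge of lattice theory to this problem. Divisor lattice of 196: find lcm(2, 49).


In a divisor lattice, join = lcm (least common multiple).
gcd(2,49) = 1
lcm(2,49) = 2*49/gcd = 98/1 = 98


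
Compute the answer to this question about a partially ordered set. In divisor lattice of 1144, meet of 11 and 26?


In a divisor lattice, meet = gcd (greatest common divisor).
By Euclidean algorithm or factoring: gcd(11,26) = 1


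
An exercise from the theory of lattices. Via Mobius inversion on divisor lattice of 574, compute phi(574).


phi(n) = n * prod_{p|n} (1 - 1/p).
Prime divisors of 574: [2, 7, 41]
phi(574) = 574 * (1 - 1/2) * (1 - 1/7) * (1 - 1/41)
phi(574) = 240


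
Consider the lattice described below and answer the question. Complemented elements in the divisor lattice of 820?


An element a is complemented if some b has a meet b = bottom, a join b = top.
a is complemented iff gcd(a, n/a)=1, i.e. a is a unitary divisor of 820.
Complemented elements: 1, 4, 5, 20, 41, 164, ... (2 more)
Count: 8


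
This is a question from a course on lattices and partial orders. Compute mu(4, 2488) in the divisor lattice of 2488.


In a divisor lattice, mu(a,b) = mu(b/a) where mu is the classical Mobius function.
b/a = 2488/4 = 622
Prime factorization of 622: primes [2, 311]
622 is squarefree with 2 prime factor(s), so mu(622) = (-1)^2 = 1


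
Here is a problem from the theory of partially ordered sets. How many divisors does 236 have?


Divisors of 236: [1, 2, 4, 59, 118, 236]
Count: 6


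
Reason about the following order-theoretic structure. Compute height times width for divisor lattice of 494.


Height = length of longest chain minus 1; width = size of largest antichain.
A maximum chain: 1 | 19 | 247 | 494  (height 3).
A maximum antichain: {2, 13, 19}  (width 3).
Product = 3 * 3 = 9


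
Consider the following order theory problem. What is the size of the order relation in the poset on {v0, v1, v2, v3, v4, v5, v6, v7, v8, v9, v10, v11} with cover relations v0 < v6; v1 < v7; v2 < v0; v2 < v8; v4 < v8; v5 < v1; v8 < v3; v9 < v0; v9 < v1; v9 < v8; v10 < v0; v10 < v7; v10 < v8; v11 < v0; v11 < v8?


The order relation is {(a,b) : a <= b}, reflexive so it includes (a,a).
Examples: (v0,v0), (v0,v6), (v1,v1), (v1,v7), (v10,v0), ...
Total ordered pairs: 38


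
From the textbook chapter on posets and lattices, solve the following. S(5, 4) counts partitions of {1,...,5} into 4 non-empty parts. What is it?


S(n,k) = k*S(n-1,k) + S(n-1,k-1).
S(4,4) = 1, S(4,3) = 6
S(5,4) = 4*1 + 6 = 4 + 6
S(5,4) = 10


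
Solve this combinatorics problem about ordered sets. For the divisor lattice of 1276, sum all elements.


sigma(n) = sum of divisors.
Divisors of 1276: [1, 2, 4, 11, 22, 29, 44, 58, 116, 319, 638, 1276]
Sum = 2520


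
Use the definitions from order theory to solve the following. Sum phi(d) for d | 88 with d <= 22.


Divisors of 88 up to 22: [1, 2, 4, 8, 11, 22]
phi values: [1, 1, 2, 4, 10, 10]
Sum = 28
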